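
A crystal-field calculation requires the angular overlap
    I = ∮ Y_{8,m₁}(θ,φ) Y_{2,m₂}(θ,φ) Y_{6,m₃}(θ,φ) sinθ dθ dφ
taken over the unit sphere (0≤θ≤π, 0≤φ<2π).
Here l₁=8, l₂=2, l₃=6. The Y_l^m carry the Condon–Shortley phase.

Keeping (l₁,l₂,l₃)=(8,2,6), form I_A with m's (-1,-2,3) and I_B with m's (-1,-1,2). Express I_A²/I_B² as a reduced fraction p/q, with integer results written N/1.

1/9

Shared (l₁,l₂,l₃)=(8,2,6): N and (l;000)² cancel in I_A²/I_B².
A: Δ = 4!·12!·0!/17! = 1/30940; Racah Σ t=0..0: t=0:+1/52254720 = 1/52254720; ⇒ 3j(8 2 6; -1 -2 3)² = 1/884, sgn -1
B: Δ = 4!·12!·0!/17! = 1/30940; Racah Σ t=1..1: t=1:−1/5806080 = -1/5806080; ⇒ 3j(8 2 6; -1 -1 2)² = 9/884, sgn -1
I_A²/I_B² = (1/884)/(9/884) = 1/9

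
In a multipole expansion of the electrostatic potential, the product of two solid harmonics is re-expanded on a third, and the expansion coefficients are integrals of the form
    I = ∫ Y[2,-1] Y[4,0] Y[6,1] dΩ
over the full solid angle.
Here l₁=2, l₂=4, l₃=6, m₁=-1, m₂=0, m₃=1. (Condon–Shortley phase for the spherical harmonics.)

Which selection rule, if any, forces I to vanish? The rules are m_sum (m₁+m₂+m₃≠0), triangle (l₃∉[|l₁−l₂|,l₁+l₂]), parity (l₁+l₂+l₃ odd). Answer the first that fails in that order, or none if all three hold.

none

azimuthal sum: -1 + 0 + 1 = 0  ✓
2 ≤ 6 ≤ 6 (triangle on l)  ✓
L = 2 + 4 + 6 = 12 (even)  ✓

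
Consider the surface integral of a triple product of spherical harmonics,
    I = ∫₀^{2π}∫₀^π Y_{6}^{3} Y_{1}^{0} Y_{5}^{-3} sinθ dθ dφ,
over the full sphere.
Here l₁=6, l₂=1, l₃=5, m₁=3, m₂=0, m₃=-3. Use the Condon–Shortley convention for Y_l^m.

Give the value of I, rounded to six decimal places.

Checks pass: Σm=0; 12 even; l₃=5∈[5,7].
(2·6+1)(2·1+1)(2·5+1) = 429
Δ: 2! 10! 0! / 13! → 1/858
sum: t=1:−1/14400 = -1/14400
3j²(6 1 5; 0 0 0) = Δ·Π!·Σ² = 6/143  (sign +1)
sum: t=1:−1/80640 = -1/80640
3j²(6 1 5; 3 0 -3) = Δ·Π!·Σ² = 9/286  (sign -1)
combine: 4πI² = 429·6/143·9/286 = 81/143
take √, sign -1: I = -0.21230956

-0.212310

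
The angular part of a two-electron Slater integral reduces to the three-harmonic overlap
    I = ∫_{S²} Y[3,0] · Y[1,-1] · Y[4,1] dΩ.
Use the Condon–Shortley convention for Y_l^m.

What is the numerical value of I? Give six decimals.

-0.194664

m-sum 0 ✓  L=8 even ✓  2≤4≤4 ✓
Π(2lᵢ+1) = 7×3×9 = 189
triangle coeff Δ(3,1,4) = 1/252
Σ_t [0,0]: t=0:+1/36 = 1/36
(3j)²=4/63 [(3 1 4; 0 0 0)], sign=+1
Σ_t [0,0]: t=0:+1/72 = 1/72
(3j)²=5/126 [(3 1 4; 0 -1 1)], sign=-1
⇒ 4πI² = 10/21
I = (-1)√(10/21/(4π)) = -0.19466390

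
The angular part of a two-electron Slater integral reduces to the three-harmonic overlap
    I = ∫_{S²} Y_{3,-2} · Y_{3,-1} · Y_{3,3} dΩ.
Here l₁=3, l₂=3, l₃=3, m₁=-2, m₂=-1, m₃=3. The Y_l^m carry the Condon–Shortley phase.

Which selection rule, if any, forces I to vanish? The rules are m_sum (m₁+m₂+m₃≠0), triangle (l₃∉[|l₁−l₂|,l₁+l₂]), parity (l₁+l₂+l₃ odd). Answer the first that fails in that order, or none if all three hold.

m₁+m₂+m₃ = -2 − 1 + 3 = 0  ✓
triangle: |3−3|=0 ≤ l₃=3 ≤ 3+3=6  ✓
parity: l₁+l₂+l₃ = 9 is odd  ✗

parity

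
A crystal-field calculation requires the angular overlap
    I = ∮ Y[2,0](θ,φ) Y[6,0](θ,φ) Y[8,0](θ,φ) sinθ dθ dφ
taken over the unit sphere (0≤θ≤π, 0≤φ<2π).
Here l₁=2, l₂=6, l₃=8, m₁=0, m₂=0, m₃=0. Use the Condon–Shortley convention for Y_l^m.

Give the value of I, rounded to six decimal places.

0.237614

m-sum 0 ✓  L=16 even ✓  4≤8≤8 ✓
Π(2lᵢ+1) = 5×13×17 = 1105
triangle coeff Δ(2,6,8) = 1/30940
Σ_t [0,0]: t=0:+1/2073600 = 1/2073600
(3j)²=28/1105 [(2 6 8; 0 0 0)], sign=+1
(m-triple is (0,0,0) — same symbol as above.)
⇒ 4πI² = 784/1105
I = (+1)√(784/1105/(4π)) = 0.23761396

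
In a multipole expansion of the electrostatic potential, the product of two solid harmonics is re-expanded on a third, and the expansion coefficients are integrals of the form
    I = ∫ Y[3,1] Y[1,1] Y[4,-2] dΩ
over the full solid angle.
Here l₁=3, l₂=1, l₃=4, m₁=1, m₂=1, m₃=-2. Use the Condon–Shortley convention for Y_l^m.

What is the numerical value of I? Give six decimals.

Checks pass: Σm=0; 8 even; l₃=4∈[2,4].
(2·3+1)(2·1+1)(2·4+1) = 189
Δ: 0! 6! 2! / 9! → 1/252
sum: t=0:+1/36 = 1/36
3j²(3 1 4; 0 0 0) = Δ·Π!·Σ² = 4/63  (sign +1)
sum: t=0:+1/96 = 1/96
3j²(3 1 4; 1 1 -2) = Δ·Π!·Σ² = 5/84  (sign +1)
combine: 4πI² = 189·4/63·5/84 = 5/7
take √, sign +1: I = 0.23841361

0.238414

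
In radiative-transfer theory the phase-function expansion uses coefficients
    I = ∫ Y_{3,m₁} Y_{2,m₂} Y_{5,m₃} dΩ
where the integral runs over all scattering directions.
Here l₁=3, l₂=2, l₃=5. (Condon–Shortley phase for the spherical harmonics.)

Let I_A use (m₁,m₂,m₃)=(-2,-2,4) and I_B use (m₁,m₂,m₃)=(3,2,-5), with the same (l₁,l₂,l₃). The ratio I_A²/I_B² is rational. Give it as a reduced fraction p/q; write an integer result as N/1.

Shared (l₁,l₂,l₃)=(3,2,5): N and (l;000)² cancel in I_A²/I_B².
A: Δ = 0!·6!·4!/11! = 1/2310; Racah Σ t=0..0: t=0:+1/2880 = 1/2880; ⇒ 3j(3 2 5; -2 -2 4)² = 3/55, sgn -1
B: Δ = 0!·6!·4!/11! = 1/2310; Racah Σ t=0..0: t=0:+1/17280 = 1/17280; ⇒ 3j(3 2 5; 3 2 -5)² = 1/11, sgn +1
I_A²/I_B² = (3/55)/(1/11) = 3/5

3/5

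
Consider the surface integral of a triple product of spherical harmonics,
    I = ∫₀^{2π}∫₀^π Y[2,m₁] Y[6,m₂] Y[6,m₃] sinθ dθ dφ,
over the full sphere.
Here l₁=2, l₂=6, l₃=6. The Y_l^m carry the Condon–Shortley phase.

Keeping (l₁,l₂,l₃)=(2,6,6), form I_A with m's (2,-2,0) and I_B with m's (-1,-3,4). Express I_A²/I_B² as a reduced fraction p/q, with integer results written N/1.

8/7

l's match ⇒ only the (l;m) 3-j factors differ between A and B.
A: triangle coeff Δ(2,6,6) = 1/90090; Σ_t [0,0]: t=0:+1/69120 = 1/69120; (3j)²=4/143 [(2 6 6; 2 -2 0)], sign=+1
B: triangle coeff Δ(2,6,6) = 1/90090; Σ_t [1,2]: t=1:−1/161280 t=2:+1/725760 = -1/207360; (3j)²=7/286 [(2 6 6; -1 -3 4)], sign=-1
I_A²/I_B² = (4/143)/(7/286) = 8/7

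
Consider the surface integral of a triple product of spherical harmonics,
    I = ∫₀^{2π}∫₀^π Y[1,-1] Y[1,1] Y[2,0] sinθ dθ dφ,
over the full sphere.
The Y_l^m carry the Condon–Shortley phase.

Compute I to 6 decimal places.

0.126157

m-sum 0 ✓  L=4 even ✓  0≤2≤2 ✓
Π(2lᵢ+1) = 3×3×5 = 45
triangle coeff Δ(1,1,2) = 1/30
Σ_t [0,0]: t=0:+1/1 = 1/1
(3j)²=2/15 [(1 1 2; 0 0 0)], sign=+1
Σ_t [0,0]: t=0:+1/4 = 1/4
(3j)²=1/30 [(1 1 2; -1 1 0)], sign=+1
⇒ 4πI² = 1/5
I = (+1)√(1/5/(4π)) = 0.12615663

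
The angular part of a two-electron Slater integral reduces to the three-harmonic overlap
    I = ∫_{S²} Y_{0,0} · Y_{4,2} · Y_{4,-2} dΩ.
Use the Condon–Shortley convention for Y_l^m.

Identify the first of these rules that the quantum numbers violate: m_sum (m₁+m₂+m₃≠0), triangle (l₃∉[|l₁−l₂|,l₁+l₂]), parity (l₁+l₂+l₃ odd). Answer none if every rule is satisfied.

none

Σmᵢ = 0  ✓
l₃∈[|l₁−l₂|,l₁+l₂]=[4,4], have l₃=4  ✓
Σlᵢ = 8 ⇒ even  ✓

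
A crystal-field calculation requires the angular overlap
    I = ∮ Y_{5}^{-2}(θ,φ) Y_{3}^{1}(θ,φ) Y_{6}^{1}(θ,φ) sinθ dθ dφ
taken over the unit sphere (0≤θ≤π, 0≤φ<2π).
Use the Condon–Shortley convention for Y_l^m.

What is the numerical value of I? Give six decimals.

0.080575

m-sum 0 ✓  L=14 even ✓  2≤6≤8 ✓
Π(2lᵢ+1) = 11×7×13 = 1001
triangle coeff Δ(5,3,6) = 1/675675
Σ_t [0,2]: t=0:+1/8640 t=1:−1/2304 t=2:+1/8640 = -7/34560
(3j)²=7/429 [(5 3 6; 0 0 0)], sign=-1
Σ_t [0,2]: t=0:+1/241920 t=1:−1/8640 t=2:+1/5760 = 1/16128
(3j)²=5/1001 [(5 3 6; -2 1 1)], sign=-1
⇒ 4πI² = 35/429
I = (+1)√(35/429/(4π)) = 0.08057502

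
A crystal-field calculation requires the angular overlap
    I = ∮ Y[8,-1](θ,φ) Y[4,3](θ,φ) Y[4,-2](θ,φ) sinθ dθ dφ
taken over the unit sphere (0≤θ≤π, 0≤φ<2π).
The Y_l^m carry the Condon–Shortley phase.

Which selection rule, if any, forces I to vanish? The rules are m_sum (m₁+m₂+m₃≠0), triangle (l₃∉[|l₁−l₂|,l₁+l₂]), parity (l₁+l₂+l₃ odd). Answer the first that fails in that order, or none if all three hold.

none

azimuthal sum: -1 + 3 − 2 = 0  ✓
4 ≤ 4 ≤ 12 (triangle on l)  ✓
L = 8 + 4 + 4 = 16 (even)  ✓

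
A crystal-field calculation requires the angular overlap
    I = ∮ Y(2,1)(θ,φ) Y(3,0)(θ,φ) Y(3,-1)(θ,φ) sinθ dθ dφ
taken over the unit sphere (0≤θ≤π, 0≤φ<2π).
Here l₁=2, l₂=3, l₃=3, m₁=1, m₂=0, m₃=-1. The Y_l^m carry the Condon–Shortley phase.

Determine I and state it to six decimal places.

m-sum 0 ✓  L=8 even ✓  1≤3≤5 ✓
Π(2lᵢ+1) = 5×7×7 = 245
triangle coeff Δ(2,3,3) = 1/3780
Σ_t [0,2]: t=0:+1/24 t=1:−1/4 t=2:+1/24 = -1/6
(3j)²=4/105 [(2 3 3; 0 0 0)], sign=+1
Σ_t [0,1]: t=0:+1/12 t=1:−1/8 = -1/24
(3j)²=1/210 [(2 3 3; 1 0 -1)], sign=-1
⇒ 4πI² = 2/45
I = (-1)√(2/45/(4π)) = -0.05947080

-0.059471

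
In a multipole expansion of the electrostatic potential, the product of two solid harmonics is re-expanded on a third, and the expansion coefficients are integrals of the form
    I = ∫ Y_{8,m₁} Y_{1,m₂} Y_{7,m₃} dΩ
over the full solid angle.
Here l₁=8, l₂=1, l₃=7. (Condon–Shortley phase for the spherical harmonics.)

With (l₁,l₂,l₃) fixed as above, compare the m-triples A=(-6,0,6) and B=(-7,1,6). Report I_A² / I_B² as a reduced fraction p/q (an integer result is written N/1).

4/15

Shared (l₁,l₂,l₃)=(8,1,7): N and (l;000)² cancel in I_A²/I_B².
A: Δ = 2!·14!·0!/17! = 1/2040; Racah Σ t=1..1: t=1:−1/6227020800 = -1/6227020800; ⇒ 3j(8 1 7; -6 0 6)² = 7/510, sgn +1
B: Δ = 2!·14!·0!/17! = 1/2040; Racah Σ t=2..2: t=2:+1/12454041600 = 1/12454041600; ⇒ 3j(8 1 7; -7 1 6)² = 7/136, sgn -1
I_A²/I_B² = (7/510)/(7/136) = 4/15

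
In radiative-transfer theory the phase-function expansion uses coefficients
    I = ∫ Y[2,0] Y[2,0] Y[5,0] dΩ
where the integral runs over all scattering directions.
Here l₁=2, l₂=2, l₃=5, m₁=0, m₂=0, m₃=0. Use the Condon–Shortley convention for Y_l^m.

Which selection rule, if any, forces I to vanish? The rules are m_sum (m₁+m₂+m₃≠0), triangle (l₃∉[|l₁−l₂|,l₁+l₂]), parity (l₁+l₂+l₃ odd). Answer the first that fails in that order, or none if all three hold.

triangle

m₁+m₂+m₃ = 0 + 0 + 0 = 0  ✓
triangle: |2−2|=0 ≤ l₃=5 ≤ 2+2=4  ✗
parity: l₁+l₂+l₃ = 9 is odd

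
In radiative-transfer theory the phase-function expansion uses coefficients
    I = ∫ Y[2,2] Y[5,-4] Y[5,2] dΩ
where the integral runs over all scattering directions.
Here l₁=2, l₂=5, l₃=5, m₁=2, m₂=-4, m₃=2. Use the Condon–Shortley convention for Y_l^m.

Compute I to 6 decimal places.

Rules hold: Σm=0, L=12 even, 3≤5≤7.
N = 5·11·11 = 605
Δ = 2!·2!·8!/13! = 1/38610
Racah Σ t=0..2: t=0:+1/2880 t=1:−1/576 t=2:+1/2880 = -1/960
⇒ 3j(2 5 5; 0 0 0)² = 10/429, sgn +1
Racah Σ t=0..0: t=0:+1/20160 = 1/20160
⇒ 3j(2 5 5; 2 -4 2)² = 12/715, sgn -1
4πI² = N·(3j₀)²·(3jₘ)² = 40/169
I = -1·√(0.236686/4π) = -0.13724032

-0.137240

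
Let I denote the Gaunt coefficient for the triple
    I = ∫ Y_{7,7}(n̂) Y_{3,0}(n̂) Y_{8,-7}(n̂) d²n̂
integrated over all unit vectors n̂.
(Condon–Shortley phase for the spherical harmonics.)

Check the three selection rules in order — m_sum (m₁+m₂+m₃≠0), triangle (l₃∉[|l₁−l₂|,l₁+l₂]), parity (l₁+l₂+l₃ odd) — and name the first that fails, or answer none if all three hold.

none

azimuthal sum: 7 + 0 − 7 = 0  ✓
4 ≤ 8 ≤ 10 (triangle on l)  ✓
L = 7 + 3 + 8 = 18 (even)  ✓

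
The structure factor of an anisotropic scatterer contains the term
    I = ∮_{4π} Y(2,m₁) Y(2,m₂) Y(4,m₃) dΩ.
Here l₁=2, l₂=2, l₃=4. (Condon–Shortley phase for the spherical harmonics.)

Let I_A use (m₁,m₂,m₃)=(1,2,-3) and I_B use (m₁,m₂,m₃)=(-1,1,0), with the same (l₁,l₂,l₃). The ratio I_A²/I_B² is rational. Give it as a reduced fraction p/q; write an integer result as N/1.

Same 2,2,4: normalisation and zero-m 3j drop out of the ratio.
A: Δ: 0! 4! 4! / 9! → 1/630; sum: t=0:+1/144 = 1/144; 3j²(2 2 4; 1 2 -3) = Δ·Π!·Σ² = 1/18  (sign -1)
B: Δ: 0! 4! 4! / 9! → 1/630; sum: t=0:+1/36 = 1/36; 3j²(2 2 4; -1 1 0) = Δ·Π!·Σ² = 8/315  (sign +1)
I_A²/I_B² = (1/18)/(8/315) = 35/16

35/16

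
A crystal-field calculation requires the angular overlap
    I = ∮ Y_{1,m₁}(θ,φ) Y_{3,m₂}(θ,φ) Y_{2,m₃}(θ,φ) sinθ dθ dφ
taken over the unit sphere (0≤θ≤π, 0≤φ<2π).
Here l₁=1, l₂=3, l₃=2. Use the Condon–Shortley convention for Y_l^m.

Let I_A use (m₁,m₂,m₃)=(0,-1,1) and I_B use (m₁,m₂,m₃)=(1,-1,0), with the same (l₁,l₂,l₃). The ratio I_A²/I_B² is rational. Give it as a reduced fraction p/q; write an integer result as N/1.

Shared (l₁,l₂,l₃)=(1,3,2): N and (l;000)² cancel in I_A²/I_B².
A: Δ = 2!·0!·4!/7! = 1/105; Racah Σ t=1..1: t=1:−1/6 = -1/6; ⇒ 3j(1 3 2; 0 -1 1)² = 8/105, sgn +1
B: Δ = 2!·0!·4!/7! = 1/105; Racah Σ t=0..0: t=0:+1/8 = 1/8; ⇒ 3j(1 3 2; 1 -1 0)² = 2/35, sgn +1
I_A²/I_B² = (8/105)/(2/35) = 4/3

4/3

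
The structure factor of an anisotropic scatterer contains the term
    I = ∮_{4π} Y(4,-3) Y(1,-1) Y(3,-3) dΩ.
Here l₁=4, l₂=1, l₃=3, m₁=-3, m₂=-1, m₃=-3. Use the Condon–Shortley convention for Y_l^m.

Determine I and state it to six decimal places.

0.000000

Σmᵢ = -7 ≠ 0, so the φ-integral vanishes; I = 0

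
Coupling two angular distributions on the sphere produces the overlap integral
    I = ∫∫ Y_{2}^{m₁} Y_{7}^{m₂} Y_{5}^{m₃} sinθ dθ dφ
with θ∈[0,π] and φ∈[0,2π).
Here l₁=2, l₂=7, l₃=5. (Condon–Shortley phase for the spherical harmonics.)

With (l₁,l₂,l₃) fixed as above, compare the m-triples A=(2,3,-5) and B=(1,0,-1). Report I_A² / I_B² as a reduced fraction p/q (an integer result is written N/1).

1/245

Same 2,7,5: normalisation and zero-m 3j drop out of the ratio.
A: Δ: 4! 0! 10! / 15! → 1/15015; sum: t=0:+1/87091200 = 1/87091200; 3j²(2 7 5; 2 3 -5) = Δ·Π!·Σ² = 1/15015  (sign +1)
B: Δ: 4! 0! 10! / 15! → 1/15015; sum: t=1:−1/103680 = -1/103680; 3j²(2 7 5; 1 0 -1) = Δ·Π!·Σ² = 7/429  (sign -1)
I_A²/I_B² = (1/15015)/(7/429) = 1/245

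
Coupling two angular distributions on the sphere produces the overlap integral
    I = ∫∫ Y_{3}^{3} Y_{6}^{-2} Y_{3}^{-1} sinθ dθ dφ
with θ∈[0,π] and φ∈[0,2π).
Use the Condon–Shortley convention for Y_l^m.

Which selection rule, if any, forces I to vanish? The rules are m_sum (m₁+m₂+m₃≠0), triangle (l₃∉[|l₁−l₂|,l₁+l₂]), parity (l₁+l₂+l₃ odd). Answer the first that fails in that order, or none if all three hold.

none

Σmᵢ = 0  ✓
l₃∈[|l₁−l₂|,l₁+l₂]=[3,9], have l₃=3  ✓
Σlᵢ = 12 ⇒ even  ✓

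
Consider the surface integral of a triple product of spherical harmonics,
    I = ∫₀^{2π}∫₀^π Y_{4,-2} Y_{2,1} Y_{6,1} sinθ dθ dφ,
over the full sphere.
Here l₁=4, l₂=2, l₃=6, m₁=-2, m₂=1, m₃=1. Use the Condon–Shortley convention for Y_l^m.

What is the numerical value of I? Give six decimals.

m-sum 0 ✓  L=12 even ✓  2≤6≤6 ✓
Π(2lᵢ+1) = 9×5×13 = 585
triangle coeff Δ(4,2,6) = 1/6435
Σ_t [0,0]: t=0:+1/2304 = 1/2304
(3j)²=5/143 [(4 2 6; 0 0 0)], sign=+1
Σ_t [0,0]: t=0:+1/8640 = 1/8640
(3j)²=14/1287 [(4 2 6; -2 1 1)], sign=-1
⇒ 4πI² = 350/1573
I = (-1)√(350/1573/(4π)) = -0.13306527

-0.133065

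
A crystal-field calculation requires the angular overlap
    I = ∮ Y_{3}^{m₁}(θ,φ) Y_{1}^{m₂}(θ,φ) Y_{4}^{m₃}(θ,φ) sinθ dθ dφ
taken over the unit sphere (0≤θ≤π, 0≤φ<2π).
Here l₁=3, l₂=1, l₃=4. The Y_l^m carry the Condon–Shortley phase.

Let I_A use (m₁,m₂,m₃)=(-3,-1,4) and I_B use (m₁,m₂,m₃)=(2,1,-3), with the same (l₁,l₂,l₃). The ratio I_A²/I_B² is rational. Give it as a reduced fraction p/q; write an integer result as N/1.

4/3

Shared (l₁,l₂,l₃)=(3,1,4): N and (l;000)² cancel in I_A²/I_B².
A: Δ = 0!·6!·2!/9! = 1/252; Racah Σ t=0..0: t=0:+1/1440 = 1/1440; ⇒ 3j(3 1 4; -3 -1 4)² = 1/9, sgn +1
B: Δ = 0!·6!·2!/9! = 1/252; Racah Σ t=0..0: t=0:+1/240 = 1/240; ⇒ 3j(3 1 4; 2 1 -3)² = 1/12, sgn -1
I_A²/I_B² = (1/9)/(1/12) = 4/3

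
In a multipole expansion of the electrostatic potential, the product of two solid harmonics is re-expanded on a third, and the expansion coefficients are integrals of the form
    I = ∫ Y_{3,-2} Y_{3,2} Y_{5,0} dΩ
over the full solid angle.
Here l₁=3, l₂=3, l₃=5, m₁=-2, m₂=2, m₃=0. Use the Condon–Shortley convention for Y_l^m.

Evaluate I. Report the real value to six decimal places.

0.000000

L=11 odd ⇒ parity kills the (l;000) factor ⇒ I = 0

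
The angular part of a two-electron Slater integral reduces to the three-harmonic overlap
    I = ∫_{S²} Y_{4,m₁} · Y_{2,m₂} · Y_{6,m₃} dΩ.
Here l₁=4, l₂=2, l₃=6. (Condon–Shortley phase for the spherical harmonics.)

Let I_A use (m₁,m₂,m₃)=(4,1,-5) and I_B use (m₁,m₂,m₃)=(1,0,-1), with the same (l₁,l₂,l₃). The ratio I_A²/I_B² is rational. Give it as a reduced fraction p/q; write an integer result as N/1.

11/14

Shared (l₁,l₂,l₃)=(4,2,6): N and (l;000)² cancel in I_A²/I_B².
A: Δ = 0!·8!·4!/13! = 1/6435; Racah Σ t=0..0: t=0:+1/241920 = 1/241920; ⇒ 3j(4 2 6; 4 1 -5)² = 1/39, sgn -1
B: Δ = 0!·8!·4!/13! = 1/6435; Racah Σ t=0..0: t=0:+1/2880 = 1/2880; ⇒ 3j(4 2 6; 1 0 -1)² = 14/429, sgn -1
I_A²/I_B² = (1/39)/(14/429) = 11/14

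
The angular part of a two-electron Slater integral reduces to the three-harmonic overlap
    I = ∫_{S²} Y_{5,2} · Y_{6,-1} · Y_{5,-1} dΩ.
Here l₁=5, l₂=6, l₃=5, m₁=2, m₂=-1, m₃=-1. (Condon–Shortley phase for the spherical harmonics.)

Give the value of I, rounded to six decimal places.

0.120248

Checks pass: Σm=0; 16 even; l₃=5∈[1,11].
(2·5+1)(2·6+1)(2·5+1) = 1573
Δ: 6! 4! 6! / 17! → 1/28588560
sum: t=1:−1/345600 t=2:+1/13824 t=3:−1/5184 t=4:+1/13824 t=5:−1/345600 = -7/129600
3j²(5 6 5; 0 0 0) = Δ·Π!·Σ² = 80/7293  (sign +1)
sum: t=0:+1/518400 t=1:−1/23040 t=2:+1/10368 t=3:−1/41472 = 1/32400
3j²(5 6 5; 2 -1 -1) = Δ·Π!·Σ² = 128/12155  (sign +1)
combine: 4πI² = 1573·80/7293·128/12155 = 2048/11271
take √, sign +1: I = 0.12024827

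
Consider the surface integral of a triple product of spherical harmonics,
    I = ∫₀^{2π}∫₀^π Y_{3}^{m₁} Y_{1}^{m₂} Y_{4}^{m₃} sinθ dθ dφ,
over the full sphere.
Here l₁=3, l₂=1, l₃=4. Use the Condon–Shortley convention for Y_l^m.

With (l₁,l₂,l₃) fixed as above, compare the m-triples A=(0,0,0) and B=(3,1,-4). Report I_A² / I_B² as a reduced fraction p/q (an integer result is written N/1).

4/7

Shared (l₁,l₂,l₃)=(3,1,4): N and (l;000)² cancel in I_A²/I_B².
A: Δ = 0!·6!·2!/9! = 1/252; Racah Σ t=0..0: t=0:+1/36 = 1/36; ⇒ 3j(3 1 4; 0 0 0)² = 4/63, sgn +1
B: Δ = 0!·6!·2!/9! = 1/252; Racah Σ t=0..0: t=0:+1/1440 = 1/1440; ⇒ 3j(3 1 4; 3 1 -4)² = 1/9, sgn +1
I_A²/I_B² = (4/63)/(1/9) = 4/7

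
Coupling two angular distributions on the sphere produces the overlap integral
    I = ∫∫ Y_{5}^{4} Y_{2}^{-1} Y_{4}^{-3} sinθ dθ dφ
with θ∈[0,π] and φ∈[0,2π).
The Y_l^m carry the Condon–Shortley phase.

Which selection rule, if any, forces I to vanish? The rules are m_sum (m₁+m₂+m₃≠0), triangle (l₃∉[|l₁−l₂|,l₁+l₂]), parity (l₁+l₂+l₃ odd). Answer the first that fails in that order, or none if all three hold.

parity

m₁+m₂+m₃ = 4 − 1 − 3 = 0  ✓
triangle: |5−2|=3 ≤ l₃=4 ≤ 5+2=7  ✓
parity: l₁+l₂+l₃ = 11 is odd  ✗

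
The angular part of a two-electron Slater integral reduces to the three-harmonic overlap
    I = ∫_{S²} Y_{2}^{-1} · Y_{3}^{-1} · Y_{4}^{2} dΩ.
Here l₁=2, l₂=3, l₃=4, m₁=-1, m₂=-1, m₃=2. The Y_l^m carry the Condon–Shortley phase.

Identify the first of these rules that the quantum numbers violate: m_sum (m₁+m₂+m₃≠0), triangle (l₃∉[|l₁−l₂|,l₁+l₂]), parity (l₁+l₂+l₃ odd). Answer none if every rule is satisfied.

parity

Σmᵢ = 0  ✓
l₃∈[|l₁−l₂|,l₁+l₂]=[1,5], have l₃=4  ✓
Σlᵢ = 9 ⇒ odd  ✗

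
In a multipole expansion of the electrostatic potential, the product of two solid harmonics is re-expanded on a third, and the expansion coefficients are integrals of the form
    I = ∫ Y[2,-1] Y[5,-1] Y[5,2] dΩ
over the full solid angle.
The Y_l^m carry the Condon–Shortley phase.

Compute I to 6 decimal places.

Rules hold: Σm=0, L=12 even, 3≤5≤7.
N = 5·11·11 = 605
Δ = 2!·2!·8!/13! = 1/38610
Racah Σ t=0..2: t=0:+1/2880 t=1:−1/576 t=2:+1/2880 = -1/960
⇒ 3j(2 5 5; 0 0 0)² = 10/429, sgn +1
Racah Σ t=1..2: t=1:−1/1440 t=2:+1/2880 = -1/2880
⇒ 3j(2 5 5; -1 -1 2)² = 7/715, sgn +1
4πI² = N·(3j₀)²·(3jₘ)² = 70/507
I = +1·√(0.138067/4π) = 0.10481902

0.104819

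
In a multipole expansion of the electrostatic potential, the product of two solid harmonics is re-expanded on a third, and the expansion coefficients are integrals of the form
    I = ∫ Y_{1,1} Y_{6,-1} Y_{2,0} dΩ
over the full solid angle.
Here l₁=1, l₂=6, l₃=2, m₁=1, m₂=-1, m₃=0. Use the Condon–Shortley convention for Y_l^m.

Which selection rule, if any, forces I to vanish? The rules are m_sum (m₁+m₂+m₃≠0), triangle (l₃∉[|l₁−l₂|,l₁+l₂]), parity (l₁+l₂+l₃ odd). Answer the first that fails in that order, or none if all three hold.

m₁+m₂+m₃ = 1 − 1 + 0 = 0  ✓
triangle: |1−6|=5 ≤ l₃=2 ≤ 1+6=7  ✗
parity: l₁+l₂+l₃ = 9 is odd

triangle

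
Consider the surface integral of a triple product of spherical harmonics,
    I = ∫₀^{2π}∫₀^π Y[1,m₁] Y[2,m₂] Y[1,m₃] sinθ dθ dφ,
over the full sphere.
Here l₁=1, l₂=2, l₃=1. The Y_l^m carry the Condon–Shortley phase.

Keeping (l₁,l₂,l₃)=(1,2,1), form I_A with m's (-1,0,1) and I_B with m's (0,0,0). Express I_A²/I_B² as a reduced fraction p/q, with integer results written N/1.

1/4

Shared (l₁,l₂,l₃)=(1,2,1): N and (l;000)² cancel in I_A²/I_B².
A: Δ = 2!·0!·2!/5! = 1/30; Racah Σ t=2..2: t=2:+1/4 = 1/4; ⇒ 3j(1 2 1; -1 0 1)² = 1/30, sgn +1
B: Δ = 2!·0!·2!/5! = 1/30; Racah Σ t=1..1: t=1:−1/1 = -1/1; ⇒ 3j(1 2 1; 0 0 0)² = 2/15, sgn +1
I_A²/I_B² = (1/30)/(2/15) = 1/4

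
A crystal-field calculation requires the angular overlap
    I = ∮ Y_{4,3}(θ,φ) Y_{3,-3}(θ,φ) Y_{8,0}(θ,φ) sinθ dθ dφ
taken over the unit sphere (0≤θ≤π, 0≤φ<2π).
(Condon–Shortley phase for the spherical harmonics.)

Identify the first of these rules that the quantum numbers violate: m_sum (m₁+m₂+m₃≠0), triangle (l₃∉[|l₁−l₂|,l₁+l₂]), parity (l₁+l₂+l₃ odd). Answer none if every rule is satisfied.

m₁+m₂+m₃ = 3 − 3 + 0 = 0  ✓
triangle: |4−3|=1 ≤ l₃=8 ≤ 4+3=7  ✗
parity: l₁+l₂+l₃ = 15 is odd

triangle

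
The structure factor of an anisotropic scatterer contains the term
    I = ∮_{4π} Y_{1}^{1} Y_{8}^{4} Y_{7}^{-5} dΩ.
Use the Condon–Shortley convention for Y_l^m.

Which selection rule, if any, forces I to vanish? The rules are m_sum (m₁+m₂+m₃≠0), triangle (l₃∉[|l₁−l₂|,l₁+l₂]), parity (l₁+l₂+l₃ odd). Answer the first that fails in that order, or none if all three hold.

none

m₁+m₂+m₃ = 1 + 4 − 5 = 0  ✓
triangle: |1−8|=7 ≤ l₃=7 ≤ 1+8=9  ✓
parity: l₁+l₂+l₃ = 16 is even  ✓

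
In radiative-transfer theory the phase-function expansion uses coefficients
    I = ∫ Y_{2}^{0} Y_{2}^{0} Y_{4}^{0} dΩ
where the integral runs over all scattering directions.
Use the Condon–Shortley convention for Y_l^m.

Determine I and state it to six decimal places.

0.241796

m-sum 0 ✓  L=8 even ✓  0≤4≤4 ✓
Π(2lᵢ+1) = 5×5×9 = 225
triangle coeff Δ(2,2,4) = 1/630
Σ_t [0,0]: t=0:+1/16 = 1/16
(3j)²=2/35 [(2 2 4; 0 0 0)], sign=+1
(m-triple is (0,0,0) — same symbol as above.)
⇒ 4πI² = 36/49
I = (+1)√(36/49/(4π)) = 0.24179554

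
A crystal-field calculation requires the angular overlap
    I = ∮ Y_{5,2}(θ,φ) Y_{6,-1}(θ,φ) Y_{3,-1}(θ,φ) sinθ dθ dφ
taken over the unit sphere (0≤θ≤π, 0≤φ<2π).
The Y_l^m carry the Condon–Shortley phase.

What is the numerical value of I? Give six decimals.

Checks pass: Σm=0; 14 even; l₃=3∈[1,11].
(2·5+1)(2·6+1)(2·3+1) = 1001
Δ: 8! 2! 4! / 15! → 1/675675
sum: t=3:−1/8640 t=4:+1/2304 t=5:−1/8640 = 7/34560
3j²(5 6 3; 0 0 0) = Δ·Π!·Σ² = 7/429  (sign -1)
sum: t=1:−1/241920 t=2:+1/8640 t=3:−1/5760 = -1/16128
3j²(5 6 3; 2 -1 -1) = Δ·Π!·Σ² = 5/1001  (sign -1)
combine: 4πI² = 1001·7/429·5/1001 = 35/429
take √, sign +1: I = 0.08057502

0.080575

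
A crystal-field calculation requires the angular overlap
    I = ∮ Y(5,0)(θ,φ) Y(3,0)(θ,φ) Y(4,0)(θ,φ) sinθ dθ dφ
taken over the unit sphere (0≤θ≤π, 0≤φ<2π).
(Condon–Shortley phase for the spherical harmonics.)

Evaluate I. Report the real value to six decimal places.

0.148374

m-sum 0 ✓  L=12 even ✓  2≤4≤8 ✓
Π(2lᵢ+1) = 11×7×9 = 693
triangle coeff Δ(5,3,4) = 1/180180
Σ_t [1,3]: t=1:−1/576 t=2:+1/144 t=3:−1/576 = 1/288
(3j)²=20/1001 [(5 3 4; 0 0 0)], sign=+1
(m-triple is (0,0,0) — same symbol as above.)
⇒ 4πI² = 3600/13013
I = (+1)√(3600/13013/(4π)) = 0.14837393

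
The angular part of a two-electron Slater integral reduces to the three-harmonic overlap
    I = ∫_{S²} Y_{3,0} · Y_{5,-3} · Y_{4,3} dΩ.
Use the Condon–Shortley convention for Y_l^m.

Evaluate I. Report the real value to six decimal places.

Checks pass: Σm=0; 12 even; l₃=4∈[2,8].
(2·3+1)(2·5+1)(2·4+1) = 693
Δ: 4! 2! 6! / 13! → 1/180180
sum: t=1:−1/576 t=2:+1/144 t=3:−1/576 = 1/288
3j²(3 5 4; 0 0 0) = Δ·Π!·Σ² = 20/1001  (sign +1)
sum: t=1:−1/1440 t=2:+1/2880 = -1/2880
3j²(3 5 4; 0 -3 3) = Δ·Π!·Σ² = 7/715  (sign +1)
combine: 4πI² = 693·20/1001·7/715 = 252/1859
take √, sign +1: I = 0.10386175

0.103862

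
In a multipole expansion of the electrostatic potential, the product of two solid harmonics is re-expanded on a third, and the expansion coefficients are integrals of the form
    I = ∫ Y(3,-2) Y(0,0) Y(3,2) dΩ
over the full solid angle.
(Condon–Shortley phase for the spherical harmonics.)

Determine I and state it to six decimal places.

0.282095

Checks pass: Σm=0; 6 even; l₃=3∈[3,3].
(2·3+1)(2·0+1)(2·3+1) = 49
Δ: 0! 6! 0! / 7! → 1/7
sum: t=0:+1/36 = 1/36
3j²(3 0 3; 0 0 0) = Δ·Π!·Σ² = 1/7  (sign -1)
sum: t=0:+1/120 = 1/120
3j²(3 0 3; -2 0 2) = Δ·Π!·Σ² = 1/7  (sign -1)
combine: 4πI² = 49·1/7·1/7 = 1/1
take √, sign +1: I = 0.28209479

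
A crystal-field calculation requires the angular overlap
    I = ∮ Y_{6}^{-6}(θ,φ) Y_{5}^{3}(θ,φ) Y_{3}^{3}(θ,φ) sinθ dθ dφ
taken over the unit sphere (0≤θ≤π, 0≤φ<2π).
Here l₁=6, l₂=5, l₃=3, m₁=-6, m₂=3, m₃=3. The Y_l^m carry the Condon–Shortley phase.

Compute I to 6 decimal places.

-0.119512

m-sum 0 ✓  L=14 even ✓  1≤3≤11 ✓
Π(2lᵢ+1) = 13×11×7 = 1001
triangle coeff Δ(6,5,3) = 1/675675
Σ_t [3,5]: t=3:−1/8640 t=4:+1/2304 t=5:−1/8640 = 7/34560
(3j)²=7/429 [(6 5 3; 0 0 0)], sign=-1
Σ_t [8,8]: t=8:+1/1935360 = 1/1935360
(3j)²=1/91 [(6 5 3; -6 3 3)], sign=+1
⇒ 4πI² = 7/39
I = (-1)√(7/39/(4π)) = -0.11951207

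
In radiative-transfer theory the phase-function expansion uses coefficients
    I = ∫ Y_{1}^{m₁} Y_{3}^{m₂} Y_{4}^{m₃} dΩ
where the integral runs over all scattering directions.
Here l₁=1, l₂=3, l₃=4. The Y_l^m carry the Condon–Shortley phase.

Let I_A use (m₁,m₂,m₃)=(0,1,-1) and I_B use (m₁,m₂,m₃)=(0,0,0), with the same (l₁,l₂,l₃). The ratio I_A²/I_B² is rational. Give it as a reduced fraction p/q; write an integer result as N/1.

l's match ⇒ only the (l;m) 3-j factors differ between A and B.
A: triangle coeff Δ(1,3,4) = 1/252; Σ_t [0,0]: t=0:+1/48 = 1/48; (3j)²=5/84 [(1 3 4; 0 1 -1)], sign=-1
B: triangle coeff Δ(1,3,4) = 1/252; Σ_t [0,0]: t=0:+1/36 = 1/36; (3j)²=4/63 [(1 3 4; 0 0 0)], sign=+1
I_A²/I_B² = (5/84)/(4/63) = 15/16

15/16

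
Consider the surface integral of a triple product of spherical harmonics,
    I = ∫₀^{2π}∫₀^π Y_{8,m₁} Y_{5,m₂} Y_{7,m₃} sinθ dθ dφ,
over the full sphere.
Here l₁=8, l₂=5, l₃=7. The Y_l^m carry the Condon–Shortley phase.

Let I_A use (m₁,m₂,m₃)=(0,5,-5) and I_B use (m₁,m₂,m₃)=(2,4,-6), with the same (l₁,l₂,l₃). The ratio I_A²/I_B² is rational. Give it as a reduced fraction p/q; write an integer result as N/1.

Same 8,5,7: normalisation and zero-m 3j drop out of the ratio.
A: Δ: 6! 10! 4! / 21! → 1/814773960; sum: t=6:+1/1393459200 = 1/1393459200; 3j²(8 5 7; 0 5 -5) = Δ·Π!·Σ² = 15/4199  (sign +1)
B: Δ: 6! 10! 4! / 21! → 1/814773960; sum: t=5:−1/1045094400 t=6:+1/15676416000 = -1/1119744000; 3j²(8 5 7; 2 4 -6) = Δ·Π!·Σ² = 28/4845  (sign +1)
I_A²/I_B² = (15/4199)/(28/4845) = 225/364

225/364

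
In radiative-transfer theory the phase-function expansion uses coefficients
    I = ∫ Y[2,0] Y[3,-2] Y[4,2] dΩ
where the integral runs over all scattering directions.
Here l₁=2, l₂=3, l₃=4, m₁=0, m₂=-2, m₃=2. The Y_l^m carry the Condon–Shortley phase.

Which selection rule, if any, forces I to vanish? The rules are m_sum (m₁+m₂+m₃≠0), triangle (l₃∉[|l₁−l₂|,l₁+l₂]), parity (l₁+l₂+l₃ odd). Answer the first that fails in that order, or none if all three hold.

azimuthal sum: 0 − 2 + 2 = 0  ✓
1 ≤ 4 ≤ 5 (triangle on l)  ✓
L = 2 + 3 + 4 = 9 (odd)  ✗

parity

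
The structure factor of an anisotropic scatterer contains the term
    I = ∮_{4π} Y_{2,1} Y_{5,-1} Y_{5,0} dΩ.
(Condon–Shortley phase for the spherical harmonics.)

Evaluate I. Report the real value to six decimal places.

-0.036166

m-sum 0 ✓  L=12 even ✓  3≤5≤7 ✓
Π(2lᵢ+1) = 5×11×11 = 605
triangle coeff Δ(2,5,5) = 1/38610
Σ_t [0,2]: t=0:+1/2880 t=1:−1/576 t=2:+1/2880 = -1/960
(3j)²=10/429 [(2 5 5; 0 0 0)], sign=+1
Σ_t [0,1]: t=0:+1/1152 t=1:−1/1440 = 1/5760
(3j)²=1/858 [(2 5 5; 1 -1 0)], sign=-1
⇒ 4πI² = 25/1521
I = (-1)√(25/1521/(4π)) = -0.03616600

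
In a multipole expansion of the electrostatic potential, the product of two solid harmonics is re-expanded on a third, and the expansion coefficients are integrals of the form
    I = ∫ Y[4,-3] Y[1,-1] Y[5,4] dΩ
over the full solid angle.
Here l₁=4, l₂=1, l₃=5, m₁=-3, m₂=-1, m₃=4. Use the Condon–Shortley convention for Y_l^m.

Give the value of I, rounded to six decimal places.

m-sum 0 ✓  L=10 even ✓  3≤5≤5 ✓
Π(2lᵢ+1) = 9×3×11 = 297
triangle coeff Δ(4,1,5) = 1/495
Σ_t [0,0]: t=0:+1/576 = 1/576
(3j)²=5/99 [(4 1 5; 0 0 0)], sign=-1
Σ_t [0,0]: t=0:+1/10080 = 1/10080
(3j)²=4/55 [(4 1 5; -3 -1 4)], sign=-1
⇒ 4πI² = 12/11
I = (+1)√(12/11/(4π)) = 0.29463840

0.294638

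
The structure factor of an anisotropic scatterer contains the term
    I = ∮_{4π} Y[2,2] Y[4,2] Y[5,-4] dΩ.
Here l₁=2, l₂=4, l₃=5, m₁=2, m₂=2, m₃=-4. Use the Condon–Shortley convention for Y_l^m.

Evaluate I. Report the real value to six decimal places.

0.000000

Σlᵢ=11 odd — θ-integrand is odd under cosθ→−cosθ; I=0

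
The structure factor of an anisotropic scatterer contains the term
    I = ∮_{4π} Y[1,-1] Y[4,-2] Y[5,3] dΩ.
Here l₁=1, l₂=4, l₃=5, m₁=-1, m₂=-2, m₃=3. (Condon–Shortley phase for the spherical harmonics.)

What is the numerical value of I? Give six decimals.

-0.259847

Rules hold: Σm=0, L=10 even, 3≤5≤5.
N = 3·9·11 = 297
Δ = 0!·2!·8!/11! = 1/495
Racah Σ t=0..0: t=0:+1/576 = 1/576
⇒ 3j(1 4 5; 0 0 0)² = 5/99, sgn -1
Racah Σ t=0..0: t=0:+1/2880 = 1/2880
⇒ 3j(1 4 5; -1 -2 3)² = 28/495, sgn +1
4πI² = N·(3j₀)²·(3jₘ)² = 28/33
I = -1·√(0.848485/4π) = -0.25984664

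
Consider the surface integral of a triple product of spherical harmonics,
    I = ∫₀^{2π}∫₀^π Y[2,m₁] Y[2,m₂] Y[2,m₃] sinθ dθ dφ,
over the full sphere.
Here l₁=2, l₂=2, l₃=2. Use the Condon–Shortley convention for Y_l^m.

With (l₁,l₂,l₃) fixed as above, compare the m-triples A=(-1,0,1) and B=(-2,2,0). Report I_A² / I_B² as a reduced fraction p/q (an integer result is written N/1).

Shared (l₁,l₂,l₃)=(2,2,2): N and (l;000)² cancel in I_A²/I_B².
A: Δ = 2!·2!·2!/7! = 1/630; Racah Σ t=1..2: t=1:−1/2 t=2:+1/4 = -1/4; ⇒ 3j(2 2 2; -1 0 1)² = 1/70, sgn +1
B: Δ = 2!·2!·2!/7! = 1/630; Racah Σ t=2..2: t=2:+1/8 = 1/8; ⇒ 3j(2 2 2; -2 2 0)² = 2/35, sgn +1
I_A²/I_B² = (1/70)/(2/35) = 1/4

1/4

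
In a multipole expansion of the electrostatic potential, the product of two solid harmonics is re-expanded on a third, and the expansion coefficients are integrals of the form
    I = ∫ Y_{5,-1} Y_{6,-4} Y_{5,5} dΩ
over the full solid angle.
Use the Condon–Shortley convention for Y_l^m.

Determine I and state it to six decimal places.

0.178246

m-sum 0 ✓  L=16 even ✓  1≤5≤11 ✓
Π(2lᵢ+1) = 11×13×11 = 1573
triangle coeff Δ(5,6,5) = 1/28588560
Σ_t [1,5]: t=1:−1/345600 t=2:+1/13824 t=3:−1/5184 t=4:+1/13824 t=5:−1/345600 = -7/129600
(3j)²=80/7293 [(5 6 5; 0 0 0)], sign=+1
Σ_t [2,2]: t=2:+1/829440 = 1/829440
(3j)²=225/9724 [(5 6 5; -1 -4 5)], sign=+1
⇒ 4πI² = 1500/3757
I = (+1)√(1500/3757/(4π)) = 0.17824613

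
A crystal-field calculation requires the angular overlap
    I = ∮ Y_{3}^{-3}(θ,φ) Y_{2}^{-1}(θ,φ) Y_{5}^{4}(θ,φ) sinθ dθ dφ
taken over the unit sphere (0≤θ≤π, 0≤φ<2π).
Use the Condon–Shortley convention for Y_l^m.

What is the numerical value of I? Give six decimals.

0.219610

Rules hold: Σm=0, L=10 even, 1≤5≤5.
N = 7·5·11 = 385
Δ = 0!·6!·4!/11! = 1/2310
Racah Σ t=0..0: t=0:+1/144 = 1/144
⇒ 3j(3 2 5; 0 0 0)² = 10/231, sgn -1
Racah Σ t=0..0: t=0:+1/4320 = 1/4320
⇒ 3j(3 2 5; -3 -1 4)² = 2/55, sgn -1
4πI² = N·(3j₀)²·(3jₘ)² = 20/33
I = +1·√(0.606061/4π) = 0.21961050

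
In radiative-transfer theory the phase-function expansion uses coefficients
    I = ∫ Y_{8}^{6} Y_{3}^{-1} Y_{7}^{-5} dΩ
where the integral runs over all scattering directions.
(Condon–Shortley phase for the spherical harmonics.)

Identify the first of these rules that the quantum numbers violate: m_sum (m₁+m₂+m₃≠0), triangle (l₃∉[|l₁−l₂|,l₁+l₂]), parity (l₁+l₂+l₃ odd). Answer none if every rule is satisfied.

none

azimuthal sum: 6 − 1 − 5 = 0  ✓
5 ≤ 7 ≤ 11 (triangle on l)  ✓
L = 8 + 3 + 7 = 18 (even)  ✓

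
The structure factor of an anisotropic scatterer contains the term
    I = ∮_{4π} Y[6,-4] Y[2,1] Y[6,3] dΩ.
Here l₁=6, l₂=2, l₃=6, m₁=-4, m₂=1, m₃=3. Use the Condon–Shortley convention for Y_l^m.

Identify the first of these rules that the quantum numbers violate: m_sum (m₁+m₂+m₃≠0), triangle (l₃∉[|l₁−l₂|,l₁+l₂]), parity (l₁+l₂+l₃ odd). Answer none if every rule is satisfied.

none

azimuthal sum: -4 + 1 + 3 = 0  ✓
4 ≤ 6 ≤ 8 (triangle on l)  ✓
L = 6 + 2 + 6 = 14 (even)  ✓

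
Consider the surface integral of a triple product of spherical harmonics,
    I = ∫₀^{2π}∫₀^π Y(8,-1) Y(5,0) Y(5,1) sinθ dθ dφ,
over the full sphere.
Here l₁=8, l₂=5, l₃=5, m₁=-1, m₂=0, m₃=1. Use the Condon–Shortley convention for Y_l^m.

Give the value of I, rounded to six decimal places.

-0.105135

m-sum 0 ✓  L=18 even ✓  3≤5≤13 ✓
Π(2lᵢ+1) = 17×11×11 = 2057
triangle coeff Δ(8,5,5) = 1/37413090
Σ_t [3,5]: t=3:−1/1036800 t=4:+1/331776 t=5:−1/1036800 = 1/921600
(3j)²=490/46189 [(8 5 5; 0 0 0)], sign=-1
Σ_t [3,5]: t=3:−1/2073600 t=4:+1/414720 t=5:−1/829440 = 1/1382400
(3j)²=294/46189 [(8 5 5; -1 0 1)], sign=+1
⇒ 4πI² = 144060/1037153
I = (-1)√(144060/1037153/(4π)) = -0.10513453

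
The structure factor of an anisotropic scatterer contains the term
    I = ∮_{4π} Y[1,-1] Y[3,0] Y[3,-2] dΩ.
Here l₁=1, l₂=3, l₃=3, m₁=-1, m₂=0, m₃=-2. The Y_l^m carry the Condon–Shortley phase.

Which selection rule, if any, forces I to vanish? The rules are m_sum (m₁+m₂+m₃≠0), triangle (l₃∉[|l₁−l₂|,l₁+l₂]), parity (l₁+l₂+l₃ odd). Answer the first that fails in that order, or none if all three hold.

m_sum

Σmᵢ = -3  ✗
l₃∈[|l₁−l₂|,l₁+l₂]=[2,4], have l₃=3
Σlᵢ = 7 ⇒ odd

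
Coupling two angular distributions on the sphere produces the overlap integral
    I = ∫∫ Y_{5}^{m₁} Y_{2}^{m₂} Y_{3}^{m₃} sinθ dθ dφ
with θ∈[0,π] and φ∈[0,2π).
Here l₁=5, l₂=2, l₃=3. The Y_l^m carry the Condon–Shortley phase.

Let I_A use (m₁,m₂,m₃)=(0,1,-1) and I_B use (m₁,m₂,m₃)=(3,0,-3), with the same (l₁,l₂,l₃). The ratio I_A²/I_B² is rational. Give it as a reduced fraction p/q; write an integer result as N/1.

25/14

Shared (l₁,l₂,l₃)=(5,2,3): N and (l;000)² cancel in I_A²/I_B².
A: Δ = 4!·6!·0!/11! = 1/2310; Racah Σ t=3..3: t=3:−1/288 = -1/288; ⇒ 3j(5 2 3; 0 1 -1)² = 5/231, sgn -1
B: Δ = 4!·6!·0!/11! = 1/2310; Racah Σ t=2..2: t=2:+1/2880 = 1/2880; ⇒ 3j(5 2 3; 3 0 -3)² = 2/165, sgn +1
I_A²/I_B² = (5/231)/(2/165) = 25/14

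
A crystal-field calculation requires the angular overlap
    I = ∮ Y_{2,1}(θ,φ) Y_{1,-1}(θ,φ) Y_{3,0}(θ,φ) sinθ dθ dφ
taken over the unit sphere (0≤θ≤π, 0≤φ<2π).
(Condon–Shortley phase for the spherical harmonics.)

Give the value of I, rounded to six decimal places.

0.143048

Rules hold: Σm=0, L=6 even, 1≤3≤3.
N = 5·3·7 = 105
Δ = 0!·4!·2!/7! = 1/105
Racah Σ t=0..0: t=0:+1/4 = 1/4
⇒ 3j(2 1 3; 0 0 0)² = 3/35, sgn -1
Racah Σ t=0..0: t=0:+1/12 = 1/12
⇒ 3j(2 1 3; 1 -1 0)² = 1/35, sgn -1
4πI² = N·(3j₀)²·(3jₘ)² = 9/35
I = +1·√(0.257143/4π) = 0.14304817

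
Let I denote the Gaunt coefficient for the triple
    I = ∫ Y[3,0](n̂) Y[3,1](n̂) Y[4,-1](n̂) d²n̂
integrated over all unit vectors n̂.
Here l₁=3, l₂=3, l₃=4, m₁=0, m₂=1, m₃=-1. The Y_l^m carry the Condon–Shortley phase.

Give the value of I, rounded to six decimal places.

-0.099323

Checks pass: Σm=0; 10 even; l₃=4∈[0,6].
(2·3+1)(2·3+1)(2·4+1) = 441
Δ: 2! 4! 4! / 11! → 1/34650
sum: t=0:+1/72 t=1:−1/16 t=2:+1/72 = -5/144
3j²(3 3 4; 0 0 0) = Δ·Π!·Σ² = 2/77  (sign -1)
sum: t=0:+1/288 t=1:−1/24 t=2:+1/48 = -5/288
3j²(3 3 4; 0 1 -1) = Δ·Π!·Σ² = 5/462  (sign +1)
combine: 4πI² = 441·2/77·5/462 = 15/121
take √, sign -1: I = -0.09932258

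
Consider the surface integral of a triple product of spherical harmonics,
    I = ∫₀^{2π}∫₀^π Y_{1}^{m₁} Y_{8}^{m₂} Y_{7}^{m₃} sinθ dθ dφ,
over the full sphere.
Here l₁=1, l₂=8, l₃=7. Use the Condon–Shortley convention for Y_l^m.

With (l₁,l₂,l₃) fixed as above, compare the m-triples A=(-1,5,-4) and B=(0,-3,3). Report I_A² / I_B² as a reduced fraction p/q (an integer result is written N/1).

Same 1,8,7: normalisation and zero-m 3j drop out of the ratio.
A: Δ: 2! 0! 14! / 17! → 1/2040; sum: t=2:+1/479001600 = 1/479001600; 3j²(1 8 7; -1 5 -4) = Δ·Π!·Σ² = 13/340  (sign -1)
B: Δ: 2! 0! 14! / 17! → 1/2040; sum: t=1:−1/87091200 = -1/87091200; 3j²(1 8 7; 0 -3 3) = Δ·Π!·Σ² = 11/408  (sign -1)
I_A²/I_B² = (13/340)/(11/408) = 78/55

78/55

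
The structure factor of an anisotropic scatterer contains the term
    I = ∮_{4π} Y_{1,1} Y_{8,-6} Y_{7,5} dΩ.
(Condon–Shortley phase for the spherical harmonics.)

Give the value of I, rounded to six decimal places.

0.291881

Checks pass: Σm=0; 16 even; l₃=7∈[7,9].
(2·1+1)(2·8+1)(2·7+1) = 765
Δ: 2! 0! 14! / 17! → 1/2040
sum: t=1:−1/25401600 = -1/25401600
3j²(1 8 7; 0 0 0) = Δ·Π!·Σ² = 8/255  (sign +1)
sum: t=0:+1/1916006400 = 1/1916006400
3j²(1 8 7; 1 -6 5) = Δ·Π!·Σ² = 91/2040  (sign +1)
combine: 4πI² = 765·8/255·91/2040 = 91/85
take √, sign +1: I = 0.29188132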